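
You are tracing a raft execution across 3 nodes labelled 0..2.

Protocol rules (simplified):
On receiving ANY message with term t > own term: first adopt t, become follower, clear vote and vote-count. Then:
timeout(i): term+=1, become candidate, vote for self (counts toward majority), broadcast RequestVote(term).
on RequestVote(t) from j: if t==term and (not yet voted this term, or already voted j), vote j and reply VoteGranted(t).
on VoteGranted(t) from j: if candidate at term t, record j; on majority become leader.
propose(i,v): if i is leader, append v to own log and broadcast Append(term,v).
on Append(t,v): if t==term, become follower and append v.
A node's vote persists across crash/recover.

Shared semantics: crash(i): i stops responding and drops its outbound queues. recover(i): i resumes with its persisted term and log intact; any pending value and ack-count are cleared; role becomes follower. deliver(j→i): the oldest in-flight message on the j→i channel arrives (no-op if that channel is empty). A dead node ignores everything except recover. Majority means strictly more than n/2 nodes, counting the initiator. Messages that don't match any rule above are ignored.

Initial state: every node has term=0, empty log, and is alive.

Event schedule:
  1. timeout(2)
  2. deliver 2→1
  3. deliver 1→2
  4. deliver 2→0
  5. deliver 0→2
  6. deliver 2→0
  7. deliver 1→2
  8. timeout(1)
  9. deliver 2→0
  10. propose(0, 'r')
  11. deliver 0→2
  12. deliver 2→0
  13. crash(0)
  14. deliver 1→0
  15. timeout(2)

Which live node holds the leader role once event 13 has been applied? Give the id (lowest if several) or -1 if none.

2

e1 timeout(2): 2[cand,t=1,-]
e2 deliver 2→1: 1[foll,t=1,-]
e3 deliver 1→2: 2[lead,t=1,-]
e4 deliver 2→0: 0[foll,t=1,-]
e5 deliver 0→2: ·
e6 deliver 2→0: ·
e7 deliver 1→2: ·
e8 timeout(1): 1[cand,t=2,-]
e9 deliver 2→0: ·
e10 propose(0,'r'): ·
e11 deliver 0→2: ·
e12 deliver 2→0: ·
e13 crash(0): 0[✗foll,t=1,-]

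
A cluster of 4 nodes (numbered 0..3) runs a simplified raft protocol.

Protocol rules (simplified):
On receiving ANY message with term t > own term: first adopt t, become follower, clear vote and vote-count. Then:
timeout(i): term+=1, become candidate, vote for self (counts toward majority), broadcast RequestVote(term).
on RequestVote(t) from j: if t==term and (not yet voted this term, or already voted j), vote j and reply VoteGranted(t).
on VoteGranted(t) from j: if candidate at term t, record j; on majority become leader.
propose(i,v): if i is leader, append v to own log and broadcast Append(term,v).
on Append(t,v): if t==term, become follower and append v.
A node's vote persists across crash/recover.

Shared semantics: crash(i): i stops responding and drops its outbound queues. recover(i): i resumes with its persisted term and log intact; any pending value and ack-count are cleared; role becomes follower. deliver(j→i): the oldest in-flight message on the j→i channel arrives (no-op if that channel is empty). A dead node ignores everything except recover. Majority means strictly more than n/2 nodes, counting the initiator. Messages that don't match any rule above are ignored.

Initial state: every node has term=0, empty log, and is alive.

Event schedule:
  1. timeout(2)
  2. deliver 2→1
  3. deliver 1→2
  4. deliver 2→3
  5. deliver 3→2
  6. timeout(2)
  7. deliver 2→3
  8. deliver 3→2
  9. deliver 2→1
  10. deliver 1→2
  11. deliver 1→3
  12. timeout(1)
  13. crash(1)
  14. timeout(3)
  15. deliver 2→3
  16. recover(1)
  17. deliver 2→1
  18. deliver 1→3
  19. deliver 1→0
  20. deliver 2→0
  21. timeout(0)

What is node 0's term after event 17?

e1 timeout(2): 2[cand,t=1,-]
e2 deliver 2→1: 1[foll,t=1,-]
e3 deliver 1→2: ·
e4 deliver 2→3: 3[foll,t=1,-]
e5 deliver 3→2: 2[lead,t=1,-]
e6 timeout(2): 2[cand,t=2,-]
e7 deliver 2→3: 3[foll,t=2,-]
e8 deliver 3→2: ·
e9 deliver 2→1: 1[foll,t=2,-]
e10 deliver 1→2: 2[lead,t=2,-]
e11 deliver 1→3: ·
e12 timeout(1): 1[cand,t=3,-]
e13 crash(1): 1[✗cand,t=3,-]
e14 timeout(3): 3[cand,t=3,-]
e15 deliver 2→3: ·
e16 recover(1): 1[foll,t=3,-]
e17 deliver 2→1: ·

0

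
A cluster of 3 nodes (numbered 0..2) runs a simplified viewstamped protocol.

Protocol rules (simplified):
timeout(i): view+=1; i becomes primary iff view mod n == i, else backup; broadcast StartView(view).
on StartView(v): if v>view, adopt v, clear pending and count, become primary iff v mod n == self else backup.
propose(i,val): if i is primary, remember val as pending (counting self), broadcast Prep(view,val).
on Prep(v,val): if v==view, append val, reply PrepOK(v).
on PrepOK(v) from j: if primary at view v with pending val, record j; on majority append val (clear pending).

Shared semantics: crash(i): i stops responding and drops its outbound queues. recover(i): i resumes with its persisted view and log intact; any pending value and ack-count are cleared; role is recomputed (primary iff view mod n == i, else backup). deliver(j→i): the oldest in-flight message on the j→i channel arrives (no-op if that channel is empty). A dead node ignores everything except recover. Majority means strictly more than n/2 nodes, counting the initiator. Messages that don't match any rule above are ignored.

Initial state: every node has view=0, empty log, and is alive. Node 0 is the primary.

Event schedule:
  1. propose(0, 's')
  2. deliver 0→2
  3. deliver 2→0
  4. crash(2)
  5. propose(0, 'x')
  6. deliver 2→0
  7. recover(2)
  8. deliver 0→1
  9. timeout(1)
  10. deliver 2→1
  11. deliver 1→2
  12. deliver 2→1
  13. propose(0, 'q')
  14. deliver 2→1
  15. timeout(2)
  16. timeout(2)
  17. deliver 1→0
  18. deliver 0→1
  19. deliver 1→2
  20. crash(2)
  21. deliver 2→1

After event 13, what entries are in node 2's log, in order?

s

step 1 propose(0,'s'): —
step 2 deliver 0→2: 2={back,v=0,log=s}
step 3 deliver 2→0: 0={prim,v=0,log=s}
step 4 crash(2): 2={✗back,v=0,log=s}
step 5 propose(0,'x'): —
step 6 deliver 2→0: —
step 7 recover(2): 2={back,v=0,log=s}
step 8 deliver 0→1: 1={back,v=0,log=s}
step 9 timeout(1): 1={prim,v=1,log=s}
step 10 deliver 2→1: —
step 11 deliver 1→2: 2={back,v=1,log=s}
step 12 deliver 2→1: —
step 13 propose(0,'q'): —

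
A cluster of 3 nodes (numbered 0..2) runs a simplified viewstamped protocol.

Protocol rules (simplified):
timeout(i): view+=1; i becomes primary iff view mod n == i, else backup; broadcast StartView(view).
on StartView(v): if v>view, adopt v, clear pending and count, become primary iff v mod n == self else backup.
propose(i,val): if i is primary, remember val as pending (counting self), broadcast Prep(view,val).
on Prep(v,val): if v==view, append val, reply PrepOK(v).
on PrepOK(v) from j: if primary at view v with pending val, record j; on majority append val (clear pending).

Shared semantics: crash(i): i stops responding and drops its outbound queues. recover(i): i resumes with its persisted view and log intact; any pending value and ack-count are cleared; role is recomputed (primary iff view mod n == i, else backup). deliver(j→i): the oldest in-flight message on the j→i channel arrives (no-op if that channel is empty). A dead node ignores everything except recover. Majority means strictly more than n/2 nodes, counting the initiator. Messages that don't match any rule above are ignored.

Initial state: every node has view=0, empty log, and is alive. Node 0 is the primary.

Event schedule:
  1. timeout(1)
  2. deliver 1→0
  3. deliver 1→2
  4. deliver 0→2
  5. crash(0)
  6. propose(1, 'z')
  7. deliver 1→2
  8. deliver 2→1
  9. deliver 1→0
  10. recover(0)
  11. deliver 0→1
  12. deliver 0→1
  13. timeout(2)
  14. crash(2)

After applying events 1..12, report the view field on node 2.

1

e1 timeout(1): 1[prim,v=1,-]
e2 deliver 1→0: 0[back,v=1,-]
e3 deliver 1→2: 2[back,v=1,-]
e4 deliver 0→2: ·
e5 crash(0): 0[✗back,v=1,-]
e6 propose(1,'z'): ·
e7 deliver 1→2: 2[back,v=1,z]
e8 deliver 2→1: 1[prim,v=1,z]
e9 deliver 1→0: ·
e10 recover(0): 0[back,v=1,-]
e11 deliver 0→1: ·
e12 deliver 0→1: ·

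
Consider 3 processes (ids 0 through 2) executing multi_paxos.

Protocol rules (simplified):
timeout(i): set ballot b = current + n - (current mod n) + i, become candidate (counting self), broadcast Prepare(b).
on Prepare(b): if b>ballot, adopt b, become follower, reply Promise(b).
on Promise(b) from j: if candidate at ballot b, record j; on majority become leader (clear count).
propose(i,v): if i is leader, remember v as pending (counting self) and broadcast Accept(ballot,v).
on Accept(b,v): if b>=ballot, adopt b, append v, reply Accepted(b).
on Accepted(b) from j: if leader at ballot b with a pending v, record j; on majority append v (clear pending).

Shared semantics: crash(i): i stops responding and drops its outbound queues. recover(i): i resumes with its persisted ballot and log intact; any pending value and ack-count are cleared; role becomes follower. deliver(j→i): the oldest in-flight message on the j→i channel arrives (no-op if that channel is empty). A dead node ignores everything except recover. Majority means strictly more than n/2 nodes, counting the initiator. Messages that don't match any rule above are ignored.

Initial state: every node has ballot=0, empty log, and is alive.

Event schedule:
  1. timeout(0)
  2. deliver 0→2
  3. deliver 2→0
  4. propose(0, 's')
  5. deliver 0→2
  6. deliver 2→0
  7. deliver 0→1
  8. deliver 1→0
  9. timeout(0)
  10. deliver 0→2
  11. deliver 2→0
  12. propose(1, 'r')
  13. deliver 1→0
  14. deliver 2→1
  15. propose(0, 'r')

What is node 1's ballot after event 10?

e1 timeout(0): 0[cand,b=3,-]
e2 deliver 0→2: 2[foll,b=3,-]
e3 deliver 2→0: 0[lead,b=3,-]
e4 propose(0,'s'): ·
e5 deliver 0→2: 2[foll,b=3,s]
e6 deliver 2→0: 0[lead,b=3,s]
e7 deliver 0→1: 1[foll,b=3,-]
e8 deliver 1→0: ·
e9 timeout(0): 0[cand,b=6,s]
e10 deliver 0→2: 2[foll,b=6,s]

3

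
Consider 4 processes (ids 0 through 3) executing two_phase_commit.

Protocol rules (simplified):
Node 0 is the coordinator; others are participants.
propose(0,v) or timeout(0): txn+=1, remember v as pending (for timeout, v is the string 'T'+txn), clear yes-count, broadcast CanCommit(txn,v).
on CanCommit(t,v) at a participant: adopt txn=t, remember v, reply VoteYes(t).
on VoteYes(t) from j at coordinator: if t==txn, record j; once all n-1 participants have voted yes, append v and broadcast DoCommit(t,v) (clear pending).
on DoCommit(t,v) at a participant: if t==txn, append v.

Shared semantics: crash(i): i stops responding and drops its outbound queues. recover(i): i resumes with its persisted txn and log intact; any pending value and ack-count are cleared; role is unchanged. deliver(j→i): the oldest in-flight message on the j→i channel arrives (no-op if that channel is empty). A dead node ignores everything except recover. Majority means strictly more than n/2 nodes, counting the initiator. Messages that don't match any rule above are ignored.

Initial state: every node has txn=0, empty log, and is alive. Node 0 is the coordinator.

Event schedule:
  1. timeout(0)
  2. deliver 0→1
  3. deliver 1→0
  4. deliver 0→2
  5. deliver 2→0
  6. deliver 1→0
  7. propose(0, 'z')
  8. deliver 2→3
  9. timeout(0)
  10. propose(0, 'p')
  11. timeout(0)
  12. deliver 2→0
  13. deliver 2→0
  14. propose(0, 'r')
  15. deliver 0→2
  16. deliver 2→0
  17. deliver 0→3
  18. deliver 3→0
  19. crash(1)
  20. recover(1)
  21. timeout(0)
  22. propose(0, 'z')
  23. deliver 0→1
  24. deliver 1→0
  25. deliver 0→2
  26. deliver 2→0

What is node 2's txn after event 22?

2

after 1 — timeout(0): n0:coor/t1/[-]
after 2 — deliver 0→1: n1:part/t1/[-]
after 3 — deliver 1→0: ·
after 4 — deliver 0→2: n2:part/t1/[-]
after 5 — deliver 2→0: ·
after 6 — deliver 1→0: ·
after 7 — propose(0,'z'): n0:coor/t2/[-]
after 8 — deliver 2→3: ·
after 9 — timeout(0): n0:coor/t3/[-]
after 10 — propose(0,'p'): n0:coor/t4/[-]
after 11 — timeout(0): n0:coor/t5/[-]
after 12 — deliver 2→0: ·
after 13 — deliver 2→0: ·
after 14 — propose(0,'r'): n0:coor/t6/[-]
after 15 — deliver 0→2: n2:part/t2/[-]
after 16 — deliver 2→0: ·
after 17 — deliver 0→3: n3:part/t1/[-]
after 18 — deliver 3→0: ·
after 19 — crash(1): n1:✗part/t1/[-]
after 20 — recover(1): n1:part/t1/[-]
after 21 — timeout(0): n0:coor/t7/[-]
after 22 — propose(0,'z'): n0:coor/t8/[-]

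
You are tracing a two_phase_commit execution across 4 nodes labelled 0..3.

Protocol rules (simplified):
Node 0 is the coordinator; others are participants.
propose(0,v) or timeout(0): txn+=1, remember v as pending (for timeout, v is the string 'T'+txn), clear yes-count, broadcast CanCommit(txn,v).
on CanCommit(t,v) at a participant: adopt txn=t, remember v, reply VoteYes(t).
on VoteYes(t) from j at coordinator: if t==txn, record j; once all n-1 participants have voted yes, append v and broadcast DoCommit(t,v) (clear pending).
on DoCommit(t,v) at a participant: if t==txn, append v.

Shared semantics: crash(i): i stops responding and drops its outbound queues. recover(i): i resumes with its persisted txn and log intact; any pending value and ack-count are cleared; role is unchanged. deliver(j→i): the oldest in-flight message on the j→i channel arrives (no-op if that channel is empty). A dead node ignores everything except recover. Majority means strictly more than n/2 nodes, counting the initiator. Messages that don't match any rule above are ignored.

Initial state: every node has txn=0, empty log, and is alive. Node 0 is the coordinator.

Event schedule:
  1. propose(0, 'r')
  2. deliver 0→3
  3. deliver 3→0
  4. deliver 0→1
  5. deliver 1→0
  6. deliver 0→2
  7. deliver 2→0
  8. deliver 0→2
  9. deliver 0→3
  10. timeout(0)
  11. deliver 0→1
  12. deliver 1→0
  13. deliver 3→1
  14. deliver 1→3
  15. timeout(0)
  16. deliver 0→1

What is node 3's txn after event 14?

after 1 — propose(0,'r'): n0:coor/t1/[-]
after 2 — deliver 0→3: n3:part/t1/[-]
after 3 — deliver 3→0: ·
after 4 — deliver 0→1: n1:part/t1/[-]
after 5 — deliver 1→0: ·
after 6 — deliver 0→2: n2:part/t1/[-]
after 7 — deliver 2→0: n0:coor/t1/[r]
after 8 — deliver 0→2: n2:part/t1/[r]
after 9 — deliver 0→3: n3:part/t1/[r]
after 10 — timeout(0): n0:coor/t2/[r]
after 11 — deliver 0→1: n1:part/t1/[r]
after 12 — deliver 1→0: ·
after 13 — deliver 3→1: ·
after 14 — deliver 1→3: ·

1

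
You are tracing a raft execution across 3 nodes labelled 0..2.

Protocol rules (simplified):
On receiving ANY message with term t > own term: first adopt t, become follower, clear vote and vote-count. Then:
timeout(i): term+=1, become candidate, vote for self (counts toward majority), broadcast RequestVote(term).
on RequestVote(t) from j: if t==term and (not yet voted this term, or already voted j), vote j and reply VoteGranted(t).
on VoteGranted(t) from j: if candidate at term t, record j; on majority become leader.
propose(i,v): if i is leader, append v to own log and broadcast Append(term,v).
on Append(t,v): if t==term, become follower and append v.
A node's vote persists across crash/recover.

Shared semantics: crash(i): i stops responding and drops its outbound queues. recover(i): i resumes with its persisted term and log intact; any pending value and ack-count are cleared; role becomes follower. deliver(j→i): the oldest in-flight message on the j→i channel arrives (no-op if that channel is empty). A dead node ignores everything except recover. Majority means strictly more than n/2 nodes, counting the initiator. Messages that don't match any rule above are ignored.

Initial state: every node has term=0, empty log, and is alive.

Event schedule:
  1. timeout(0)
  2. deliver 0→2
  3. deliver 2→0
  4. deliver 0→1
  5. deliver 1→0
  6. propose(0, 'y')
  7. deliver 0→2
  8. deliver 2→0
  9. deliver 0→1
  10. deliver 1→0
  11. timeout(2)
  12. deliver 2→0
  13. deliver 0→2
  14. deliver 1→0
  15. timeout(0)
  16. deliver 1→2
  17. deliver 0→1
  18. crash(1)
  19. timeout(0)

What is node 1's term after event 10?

[1] timeout(0) → N0(cand t1 [-])
[2] deliver 0→2 → N2(foll t1 [-])
[3] deliver 2→0 → N0(lead t1 [-])
[4] deliver 0→1 → N1(foll t1 [-])
[5] deliver 1→0 → ∅
[6] propose(0,'y') → N0(lead t1 [y])
[7] deliver 0→2 → N2(foll t1 [y])
[8] deliver 2→0 → ∅
[9] deliver 0→1 → N1(foll t1 [y])
[10] deliver 1→0 → ∅

1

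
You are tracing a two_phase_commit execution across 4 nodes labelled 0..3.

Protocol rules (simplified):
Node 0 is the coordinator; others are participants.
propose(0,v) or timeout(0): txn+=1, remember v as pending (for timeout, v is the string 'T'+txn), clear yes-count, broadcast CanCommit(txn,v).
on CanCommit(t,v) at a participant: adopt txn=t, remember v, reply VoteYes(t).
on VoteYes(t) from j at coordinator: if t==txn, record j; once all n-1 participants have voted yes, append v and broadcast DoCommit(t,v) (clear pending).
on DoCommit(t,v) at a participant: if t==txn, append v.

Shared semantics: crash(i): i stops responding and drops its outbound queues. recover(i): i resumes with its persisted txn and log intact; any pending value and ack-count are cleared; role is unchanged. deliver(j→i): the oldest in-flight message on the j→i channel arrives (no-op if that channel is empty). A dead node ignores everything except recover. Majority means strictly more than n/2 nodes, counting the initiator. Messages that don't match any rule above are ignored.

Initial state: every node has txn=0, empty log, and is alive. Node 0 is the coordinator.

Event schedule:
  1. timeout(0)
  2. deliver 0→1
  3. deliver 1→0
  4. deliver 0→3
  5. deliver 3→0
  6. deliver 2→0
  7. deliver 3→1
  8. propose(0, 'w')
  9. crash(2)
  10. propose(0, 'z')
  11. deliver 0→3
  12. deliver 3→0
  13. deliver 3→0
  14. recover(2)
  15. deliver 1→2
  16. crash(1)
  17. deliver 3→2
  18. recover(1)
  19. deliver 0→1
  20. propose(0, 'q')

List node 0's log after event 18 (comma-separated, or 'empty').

empty

[1] timeout(0) → N0(coor t1 [-])
[2] deliver 0→1 → N1(part t1 [-])
[3] deliver 1→0 → ∅
[4] deliver 0→3 → N3(part t1 [-])
[5] deliver 3→0 → ∅
[6] deliver 2→0 → ∅
[7] deliver 3→1 → ∅
[8] propose(0,'w') → N0(coor t2 [-])
[9] crash(2) → N2(✗part t0 [-])
[10] propose(0,'z') → N0(coor t3 [-])
[11] deliver 0→3 → N3(part t2 [-])
[12] deliver 3→0 → ∅
[13] deliver 3→0 → ∅
[14] recover(2) → N2(part t0 [-])
[15] deliver 1→2 → ∅
[16] crash(1) → N1(✗part t1 [-])
[17] deliver 3→2 → ∅
[18] recover(1) → N1(part t1 [-])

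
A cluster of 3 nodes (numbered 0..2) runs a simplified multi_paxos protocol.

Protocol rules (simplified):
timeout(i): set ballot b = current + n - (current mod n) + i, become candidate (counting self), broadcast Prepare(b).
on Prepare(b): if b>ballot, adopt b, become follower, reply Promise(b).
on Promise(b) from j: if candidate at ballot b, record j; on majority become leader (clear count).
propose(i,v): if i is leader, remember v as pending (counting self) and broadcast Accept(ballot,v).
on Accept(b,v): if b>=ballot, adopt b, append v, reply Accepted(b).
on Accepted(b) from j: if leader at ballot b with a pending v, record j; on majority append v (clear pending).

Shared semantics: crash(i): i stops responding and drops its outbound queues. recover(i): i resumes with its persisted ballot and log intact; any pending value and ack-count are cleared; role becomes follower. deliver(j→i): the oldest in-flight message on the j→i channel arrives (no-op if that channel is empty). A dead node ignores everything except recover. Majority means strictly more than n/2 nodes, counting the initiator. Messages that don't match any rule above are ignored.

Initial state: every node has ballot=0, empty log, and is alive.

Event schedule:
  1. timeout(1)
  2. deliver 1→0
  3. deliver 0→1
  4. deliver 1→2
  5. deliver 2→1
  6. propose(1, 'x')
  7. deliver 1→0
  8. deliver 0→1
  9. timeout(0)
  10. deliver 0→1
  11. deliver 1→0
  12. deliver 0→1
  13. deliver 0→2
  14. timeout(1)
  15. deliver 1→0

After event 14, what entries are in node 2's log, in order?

[1] timeout(1) → N1(cand b4 [-])
[2] deliver 1→0 → N0(foll b4 [-])
[3] deliver 0→1 → N1(lead b4 [-])
[4] deliver 1→2 → N2(foll b4 [-])
[5] deliver 2→1 → ∅
[6] propose(1,'x') → ∅
[7] deliver 1→0 → N0(foll b4 [x])
[8] deliver 0→1 → N1(lead b4 [x])
[9] timeout(0) → N0(cand b6 [x])
[10] deliver 0→1 → N1(foll b6 [x])
[11] deliver 1→0 → N0(lead b6 [x])
[12] deliver 0→1 → ∅
[13] deliver 0→2 → N2(foll b6 [-])
[14] timeout(1) → N1(cand b10 [x])

empty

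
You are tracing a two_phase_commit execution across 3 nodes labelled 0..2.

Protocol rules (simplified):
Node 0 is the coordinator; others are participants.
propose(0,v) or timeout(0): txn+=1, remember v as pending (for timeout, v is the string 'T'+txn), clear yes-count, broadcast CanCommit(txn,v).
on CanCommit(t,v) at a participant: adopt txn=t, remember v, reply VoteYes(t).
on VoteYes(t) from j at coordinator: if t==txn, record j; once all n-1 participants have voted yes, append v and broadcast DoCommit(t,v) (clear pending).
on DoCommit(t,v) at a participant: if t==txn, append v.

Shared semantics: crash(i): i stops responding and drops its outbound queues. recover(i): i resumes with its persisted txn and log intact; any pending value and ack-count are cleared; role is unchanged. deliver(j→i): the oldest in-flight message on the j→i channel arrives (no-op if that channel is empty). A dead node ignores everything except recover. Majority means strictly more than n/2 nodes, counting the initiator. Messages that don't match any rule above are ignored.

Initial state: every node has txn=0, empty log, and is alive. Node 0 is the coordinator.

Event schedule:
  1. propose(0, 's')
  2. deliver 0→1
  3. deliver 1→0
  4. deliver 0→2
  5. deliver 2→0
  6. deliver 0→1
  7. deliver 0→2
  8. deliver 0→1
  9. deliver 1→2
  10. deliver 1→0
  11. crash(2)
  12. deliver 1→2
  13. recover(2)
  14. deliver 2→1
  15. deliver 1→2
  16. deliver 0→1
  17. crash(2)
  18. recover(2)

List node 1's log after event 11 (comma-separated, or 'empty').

step 1 propose(0,'s'): 0={coor,t=1,log=-}
step 2 deliver 0→1: 1={part,t=1,log=-}
step 3 deliver 1→0: —
step 4 deliver 0→2: 2={part,t=1,log=-}
step 5 deliver 2→0: 0={coor,t=1,log=s}
step 6 deliver 0→1: 1={part,t=1,log=s}
step 7 deliver 0→2: 2={part,t=1,log=s}
step 8 deliver 0→1: —
step 9 deliver 1→2: —
step 10 deliver 1→0: —
step 11 crash(2): 2={✗part,t=1,log=s}

s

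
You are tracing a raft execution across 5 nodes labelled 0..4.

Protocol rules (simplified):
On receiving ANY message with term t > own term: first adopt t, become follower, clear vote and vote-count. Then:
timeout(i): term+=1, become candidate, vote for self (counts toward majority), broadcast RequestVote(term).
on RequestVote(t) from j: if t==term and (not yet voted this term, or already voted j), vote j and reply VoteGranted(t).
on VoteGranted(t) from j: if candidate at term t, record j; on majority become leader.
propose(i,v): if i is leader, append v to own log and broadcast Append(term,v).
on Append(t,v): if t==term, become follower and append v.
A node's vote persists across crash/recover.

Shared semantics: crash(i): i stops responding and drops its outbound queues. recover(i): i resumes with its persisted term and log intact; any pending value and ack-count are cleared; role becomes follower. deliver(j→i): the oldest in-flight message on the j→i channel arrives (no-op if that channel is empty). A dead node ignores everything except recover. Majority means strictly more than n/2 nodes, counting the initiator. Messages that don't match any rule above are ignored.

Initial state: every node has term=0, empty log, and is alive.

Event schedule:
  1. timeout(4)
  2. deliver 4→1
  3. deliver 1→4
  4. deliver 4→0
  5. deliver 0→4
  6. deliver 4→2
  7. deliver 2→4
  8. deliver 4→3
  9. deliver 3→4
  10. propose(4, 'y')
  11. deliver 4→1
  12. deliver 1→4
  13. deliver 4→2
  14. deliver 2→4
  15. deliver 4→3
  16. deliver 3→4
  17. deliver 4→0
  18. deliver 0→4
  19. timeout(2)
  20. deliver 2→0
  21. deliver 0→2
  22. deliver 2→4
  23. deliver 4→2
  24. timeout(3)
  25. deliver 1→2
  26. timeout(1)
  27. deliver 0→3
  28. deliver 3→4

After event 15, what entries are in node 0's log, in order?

step 1 timeout(4): 4={cand,t=1,log=-}
step 2 deliver 4→1: 1={foll,t=1,log=-}
step 3 deliver 1→4: —
step 4 deliver 4→0: 0={foll,t=1,log=-}
step 5 deliver 0→4: 4={lead,t=1,log=-}
step 6 deliver 4→2: 2={foll,t=1,log=-}
step 7 deliver 2→4: —
step 8 deliver 4→3: 3={foll,t=1,log=-}
step 9 deliver 3→4: —
step 10 propose(4,'y'): 4={lead,t=1,log=y}
step 11 deliver 4→1: 1={foll,t=1,log=y}
step 12 deliver 1→4: —
step 13 deliver 4→2: 2={foll,t=1,log=y}
step 14 deliver 2→4: —
step 15 deliver 4→3: 3={foll,t=1,log=y}

empty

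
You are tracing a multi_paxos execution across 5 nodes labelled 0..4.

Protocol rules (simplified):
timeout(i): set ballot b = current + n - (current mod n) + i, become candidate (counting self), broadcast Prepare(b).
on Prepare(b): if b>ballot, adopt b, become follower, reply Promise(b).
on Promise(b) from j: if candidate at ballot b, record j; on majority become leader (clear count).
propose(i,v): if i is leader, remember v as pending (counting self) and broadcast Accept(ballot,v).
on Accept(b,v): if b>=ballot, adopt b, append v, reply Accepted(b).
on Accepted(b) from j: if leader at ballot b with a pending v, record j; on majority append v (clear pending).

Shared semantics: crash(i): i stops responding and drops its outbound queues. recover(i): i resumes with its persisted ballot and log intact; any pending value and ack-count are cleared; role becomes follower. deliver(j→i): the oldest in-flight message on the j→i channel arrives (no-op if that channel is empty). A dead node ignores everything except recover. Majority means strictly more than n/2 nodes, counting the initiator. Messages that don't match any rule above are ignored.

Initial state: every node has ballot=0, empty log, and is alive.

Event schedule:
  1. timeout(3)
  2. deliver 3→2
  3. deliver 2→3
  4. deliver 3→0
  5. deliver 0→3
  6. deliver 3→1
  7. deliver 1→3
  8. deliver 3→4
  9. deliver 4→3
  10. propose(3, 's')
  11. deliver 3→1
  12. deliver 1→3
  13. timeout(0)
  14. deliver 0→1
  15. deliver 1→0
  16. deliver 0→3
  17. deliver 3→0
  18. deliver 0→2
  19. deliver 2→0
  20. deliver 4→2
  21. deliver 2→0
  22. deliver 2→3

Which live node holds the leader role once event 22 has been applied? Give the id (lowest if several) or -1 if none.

step 1 timeout(3): 3={cand,b=8,log=-}
step 2 deliver 3→2: 2={foll,b=8,log=-}
step 3 deliver 2→3: —
step 4 deliver 3→0: 0={foll,b=8,log=-}
step 5 deliver 0→3: 3={lead,b=8,log=-}
step 6 deliver 3→1: 1={foll,b=8,log=-}
step 7 deliver 1→3: —
step 8 deliver 3→4: 4={foll,b=8,log=-}
step 9 deliver 4→3: —
step 10 propose(3,'s'): —
step 11 deliver 3→1: 1={foll,b=8,log=s}
step 12 deliver 1→3: —
step 13 timeout(0): 0={cand,b=10,log=-}
step 14 deliver 0→1: 1={foll,b=10,log=s}
step 15 deliver 1→0: —
step 16 deliver 0→3: 3={foll,b=10,log=-}
step 17 deliver 3→0: —
step 18 deliver 0→2: 2={foll,b=10,log=-}
step 19 deliver 2→0: 0={lead,b=10,log=-}
step 20 deliver 4→2: —
step 21 deliver 2→0: —
step 22 deliver 2→3: —

0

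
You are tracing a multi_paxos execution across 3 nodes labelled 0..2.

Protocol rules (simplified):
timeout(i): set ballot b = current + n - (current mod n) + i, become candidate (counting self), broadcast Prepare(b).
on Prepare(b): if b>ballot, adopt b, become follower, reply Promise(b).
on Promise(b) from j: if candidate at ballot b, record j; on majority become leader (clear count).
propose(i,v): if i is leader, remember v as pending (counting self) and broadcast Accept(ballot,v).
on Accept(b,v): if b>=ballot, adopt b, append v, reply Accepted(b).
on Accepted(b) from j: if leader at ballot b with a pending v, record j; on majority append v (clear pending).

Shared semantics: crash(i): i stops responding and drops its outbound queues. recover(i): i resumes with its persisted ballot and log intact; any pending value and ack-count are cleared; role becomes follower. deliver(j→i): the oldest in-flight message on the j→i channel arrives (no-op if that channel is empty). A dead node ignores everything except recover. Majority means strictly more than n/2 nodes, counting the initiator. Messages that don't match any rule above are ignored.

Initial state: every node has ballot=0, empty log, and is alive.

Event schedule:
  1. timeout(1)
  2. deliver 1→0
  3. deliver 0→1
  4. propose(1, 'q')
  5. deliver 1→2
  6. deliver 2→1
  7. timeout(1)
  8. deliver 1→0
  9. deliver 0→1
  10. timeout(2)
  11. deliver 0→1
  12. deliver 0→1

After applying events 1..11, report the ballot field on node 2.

8

e1 timeout(1): 1[cand,b=4,-]
e2 deliver 1→0: 0[foll,b=4,-]
e3 deliver 0→1: 1[lead,b=4,-]
e4 propose(1,'q'): ·
e5 deliver 1→2: 2[foll,b=4,-]
e6 deliver 2→1: ·
e7 timeout(1): 1[cand,b=7,-]
e8 deliver 1→0: 0[foll,b=4,q]
e9 deliver 0→1: ·
e10 timeout(2): 2[cand,b=8,-]
e11 deliver 0→1: ·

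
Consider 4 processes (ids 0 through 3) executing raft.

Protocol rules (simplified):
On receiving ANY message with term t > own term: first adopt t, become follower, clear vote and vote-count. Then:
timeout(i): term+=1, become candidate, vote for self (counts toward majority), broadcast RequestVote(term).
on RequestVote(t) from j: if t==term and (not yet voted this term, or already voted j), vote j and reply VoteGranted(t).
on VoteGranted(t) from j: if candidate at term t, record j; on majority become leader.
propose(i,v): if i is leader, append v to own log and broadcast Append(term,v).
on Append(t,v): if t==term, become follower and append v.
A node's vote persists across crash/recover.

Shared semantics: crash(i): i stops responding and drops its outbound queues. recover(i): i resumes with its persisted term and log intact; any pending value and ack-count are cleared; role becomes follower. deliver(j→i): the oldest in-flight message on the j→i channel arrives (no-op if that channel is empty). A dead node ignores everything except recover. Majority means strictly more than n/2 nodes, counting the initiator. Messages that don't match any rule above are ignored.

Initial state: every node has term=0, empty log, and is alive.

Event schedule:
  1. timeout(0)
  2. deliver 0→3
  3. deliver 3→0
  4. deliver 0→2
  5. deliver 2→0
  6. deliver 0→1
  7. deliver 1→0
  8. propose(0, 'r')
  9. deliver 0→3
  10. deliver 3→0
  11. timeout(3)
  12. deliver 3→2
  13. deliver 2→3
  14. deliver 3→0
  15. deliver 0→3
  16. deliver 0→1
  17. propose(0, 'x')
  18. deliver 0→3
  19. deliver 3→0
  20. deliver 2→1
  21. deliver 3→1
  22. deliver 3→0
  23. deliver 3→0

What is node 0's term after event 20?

2

after 1 — timeout(0): n0:cand/t1/[-]
after 2 — deliver 0→3: n3:foll/t1/[-]
after 3 — deliver 3→0: ·
after 4 — deliver 0→2: n2:foll/t1/[-]
after 5 — deliver 2→0: n0:lead/t1/[-]
after 6 — deliver 0→1: n1:foll/t1/[-]
after 7 — deliver 1→0: ·
after 8 — propose(0,'r'): n0:lead/t1/[r]
after 9 — deliver 0→3: n3:foll/t1/[r]
after 10 — deliver 3→0: ·
after 11 — timeout(3): n3:cand/t2/[r]
after 12 — deliver 3→2: n2:foll/t2/[-]
after 13 — deliver 2→3: ·
after 14 — deliver 3→0: n0:foll/t2/[r]
after 15 — deliver 0→3: n3:lead/t2/[r]
after 16 — deliver 0→1: n1:foll/t1/[r]
after 17 — propose(0,'x'): ·
after 18 — deliver 0→3: ·
after 19 — deliver 3→0: ·
after 20 — deliver 2→1: ·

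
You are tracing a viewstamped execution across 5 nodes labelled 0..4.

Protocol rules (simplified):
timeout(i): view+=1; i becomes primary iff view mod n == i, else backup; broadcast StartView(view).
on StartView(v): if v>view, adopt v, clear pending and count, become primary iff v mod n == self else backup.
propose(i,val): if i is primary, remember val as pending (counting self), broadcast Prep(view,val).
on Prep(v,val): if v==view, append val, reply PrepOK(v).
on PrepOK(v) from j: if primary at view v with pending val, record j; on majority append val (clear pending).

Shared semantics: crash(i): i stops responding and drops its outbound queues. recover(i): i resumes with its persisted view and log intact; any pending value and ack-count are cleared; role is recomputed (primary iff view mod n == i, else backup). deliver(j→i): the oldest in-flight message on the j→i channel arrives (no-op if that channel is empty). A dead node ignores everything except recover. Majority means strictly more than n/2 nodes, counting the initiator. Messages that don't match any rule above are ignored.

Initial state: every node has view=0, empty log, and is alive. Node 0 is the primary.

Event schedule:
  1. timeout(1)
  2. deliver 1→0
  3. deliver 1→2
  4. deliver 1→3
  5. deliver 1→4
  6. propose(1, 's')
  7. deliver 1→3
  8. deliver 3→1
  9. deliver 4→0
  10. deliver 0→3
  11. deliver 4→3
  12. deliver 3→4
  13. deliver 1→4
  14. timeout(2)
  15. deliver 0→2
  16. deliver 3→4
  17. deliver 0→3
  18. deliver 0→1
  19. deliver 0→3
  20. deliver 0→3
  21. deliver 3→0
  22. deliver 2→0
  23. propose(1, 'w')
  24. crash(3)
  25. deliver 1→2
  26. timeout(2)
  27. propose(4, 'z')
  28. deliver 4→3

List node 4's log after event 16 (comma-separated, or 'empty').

s

step 1 timeout(1): 1={prim,v=1,log=-}
step 2 deliver 1→0: 0={back,v=1,log=-}
step 3 deliver 1→2: 2={back,v=1,log=-}
step 4 deliver 1→3: 3={back,v=1,log=-}
step 5 deliver 1→4: 4={back,v=1,log=-}
step 6 propose(1,'s'): —
step 7 deliver 1→3: 3={back,v=1,log=s}
step 8 deliver 3→1: —
step 9 deliver 4→0: —
step 10 deliver 0→3: —
step 11 deliver 4→3: —
step 12 deliver 3→4: —
step 13 deliver 1→4: 4={back,v=1,log=s}
step 14 timeout(2): 2={prim,v=2,log=-}
step 15 deliver 0→2: —
step 16 deliver 3→4: —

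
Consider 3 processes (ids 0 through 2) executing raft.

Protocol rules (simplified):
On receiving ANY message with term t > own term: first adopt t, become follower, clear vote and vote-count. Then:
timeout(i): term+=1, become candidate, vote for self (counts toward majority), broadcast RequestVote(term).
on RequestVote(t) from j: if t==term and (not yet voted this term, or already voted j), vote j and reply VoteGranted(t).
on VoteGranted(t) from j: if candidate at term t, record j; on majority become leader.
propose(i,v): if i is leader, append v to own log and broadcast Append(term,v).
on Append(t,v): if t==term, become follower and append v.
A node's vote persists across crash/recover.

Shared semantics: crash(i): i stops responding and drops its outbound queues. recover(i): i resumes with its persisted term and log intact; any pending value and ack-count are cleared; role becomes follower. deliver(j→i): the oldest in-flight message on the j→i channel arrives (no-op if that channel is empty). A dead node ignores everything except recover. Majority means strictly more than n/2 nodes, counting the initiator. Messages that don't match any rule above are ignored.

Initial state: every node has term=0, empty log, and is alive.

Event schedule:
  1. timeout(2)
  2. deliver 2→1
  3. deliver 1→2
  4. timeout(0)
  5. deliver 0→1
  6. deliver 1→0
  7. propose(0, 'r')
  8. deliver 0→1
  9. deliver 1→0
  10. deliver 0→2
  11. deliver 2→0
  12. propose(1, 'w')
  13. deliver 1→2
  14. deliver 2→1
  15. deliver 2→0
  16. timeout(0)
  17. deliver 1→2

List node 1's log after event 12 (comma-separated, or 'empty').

empty

after 1 — timeout(2): n2:cand/t1/[-]
after 2 — deliver 2→1: n1:foll/t1/[-]
after 3 — deliver 1→2: n2:lead/t1/[-]
after 4 — timeout(0): n0:cand/t1/[-]
after 5 — deliver 0→1: ·
after 6 — deliver 1→0: ·
after 7 — propose(0,'r'): ·
after 8 — deliver 0→1: ·
after 9 — deliver 1→0: ·
after 10 — deliver 0→2: ·
after 11 — deliver 2→0: ·
after 12 — propose(1,'w'): ·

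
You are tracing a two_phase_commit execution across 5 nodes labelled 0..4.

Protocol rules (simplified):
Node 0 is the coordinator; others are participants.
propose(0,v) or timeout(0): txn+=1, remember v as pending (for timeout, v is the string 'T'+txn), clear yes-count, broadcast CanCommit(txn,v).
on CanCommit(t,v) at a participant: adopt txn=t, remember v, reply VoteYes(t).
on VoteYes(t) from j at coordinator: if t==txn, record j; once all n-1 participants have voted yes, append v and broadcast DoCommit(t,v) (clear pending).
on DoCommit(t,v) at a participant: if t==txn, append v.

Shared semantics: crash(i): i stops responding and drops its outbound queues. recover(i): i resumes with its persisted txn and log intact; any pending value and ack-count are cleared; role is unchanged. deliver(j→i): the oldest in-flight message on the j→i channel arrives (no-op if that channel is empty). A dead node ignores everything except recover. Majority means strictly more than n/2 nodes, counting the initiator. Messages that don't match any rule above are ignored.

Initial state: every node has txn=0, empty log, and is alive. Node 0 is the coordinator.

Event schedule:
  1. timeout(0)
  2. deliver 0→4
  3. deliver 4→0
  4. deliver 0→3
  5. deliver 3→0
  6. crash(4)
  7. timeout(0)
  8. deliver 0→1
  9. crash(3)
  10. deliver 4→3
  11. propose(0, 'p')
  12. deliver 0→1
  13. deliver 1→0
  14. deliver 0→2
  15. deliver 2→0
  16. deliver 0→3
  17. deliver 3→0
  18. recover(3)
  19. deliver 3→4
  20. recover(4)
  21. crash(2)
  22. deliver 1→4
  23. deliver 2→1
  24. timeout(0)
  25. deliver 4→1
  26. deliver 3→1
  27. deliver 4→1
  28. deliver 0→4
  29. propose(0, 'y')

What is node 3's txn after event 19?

1

e1 timeout(0): 0[coor,t=1,-]
e2 deliver 0→4: 4[part,t=1,-]
e3 deliver 4→0: ·
e4 deliver 0→3: 3[part,t=1,-]
e5 deliver 3→0: ·
e6 crash(4): 4[✗part,t=1,-]
e7 timeout(0): 0[coor,t=2,-]
e8 deliver 0→1: 1[part,t=1,-]
e9 crash(3): 3[✗part,t=1,-]
e10 deliver 4→3: ·
e11 propose(0,'p'): 0[coor,t=3,-]
e12 deliver 0→1: 1[part,t=2,-]
e13 deliver 1→0: ·
e14 deliver 0→2: 2[part,t=1,-]
e15 deliver 2→0: ·
e16 deliver 0→3: ·
e17 deliver 3→0: ·
e18 recover(3): 3[part,t=1,-]
e19 deliver 3→4: ·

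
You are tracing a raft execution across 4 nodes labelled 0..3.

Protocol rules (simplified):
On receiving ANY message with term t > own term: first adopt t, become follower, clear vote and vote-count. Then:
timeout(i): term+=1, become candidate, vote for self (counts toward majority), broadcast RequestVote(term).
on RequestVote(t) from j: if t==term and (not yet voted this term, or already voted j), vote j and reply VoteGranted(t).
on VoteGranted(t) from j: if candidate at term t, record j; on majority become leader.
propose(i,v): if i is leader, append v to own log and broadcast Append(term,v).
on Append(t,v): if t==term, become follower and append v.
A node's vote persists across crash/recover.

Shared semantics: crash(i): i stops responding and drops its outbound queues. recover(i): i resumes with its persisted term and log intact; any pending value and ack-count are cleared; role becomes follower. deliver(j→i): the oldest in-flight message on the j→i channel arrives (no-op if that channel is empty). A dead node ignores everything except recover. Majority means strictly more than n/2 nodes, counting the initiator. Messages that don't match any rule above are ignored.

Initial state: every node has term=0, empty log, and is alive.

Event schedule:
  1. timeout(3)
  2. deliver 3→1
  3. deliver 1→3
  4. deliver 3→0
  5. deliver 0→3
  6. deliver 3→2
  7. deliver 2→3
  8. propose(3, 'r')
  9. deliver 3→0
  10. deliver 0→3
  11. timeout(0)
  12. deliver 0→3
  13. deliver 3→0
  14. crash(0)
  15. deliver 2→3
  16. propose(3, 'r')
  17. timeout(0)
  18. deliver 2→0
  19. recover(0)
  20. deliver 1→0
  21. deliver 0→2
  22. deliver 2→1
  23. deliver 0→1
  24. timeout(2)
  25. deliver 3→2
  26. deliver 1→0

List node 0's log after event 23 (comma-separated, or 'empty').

r

after 1 — timeout(3): n3:cand/t1/[-]
after 2 — deliver 3→1: n1:foll/t1/[-]
after 3 — deliver 1→3: ·
after 4 — deliver 3→0: n0:foll/t1/[-]
after 5 — deliver 0→3: n3:lead/t1/[-]
after 6 — deliver 3→2: n2:foll/t1/[-]
after 7 — deliver 2→3: ·
after 8 — propose(3,'r'): n3:lead/t1/[r]
after 9 — deliver 3→0: n0:foll/t1/[r]
after 10 — deliver 0→3: ·
after 11 — timeout(0): n0:cand/t2/[r]
after 12 — deliver 0→3: n3:foll/t2/[r]
after 13 — deliver 3→0: ·
after 14 — crash(0): n0:✗cand/t2/[r]
after 15 — deliver 2→3: ·
after 16 — propose(3,'r'): ·
after 17 — timeout(0): ·
after 18 — deliver 2→0: ·
after 19 — recover(0): n0:foll/t2/[r]
after 20 — deliver 1→0: ·
after 21 — deliver 0→2: ·
after 22 — deliver 2→1: ·
after 23 — deliver 0→1: ·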